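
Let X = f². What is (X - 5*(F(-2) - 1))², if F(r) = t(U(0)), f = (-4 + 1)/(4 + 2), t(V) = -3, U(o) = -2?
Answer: 6561/16 ≈ 410.06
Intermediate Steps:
f = -½ (f = -3/6 = -3*⅙ = -½ ≈ -0.50000)
F(r) = -3
X = ¼ (X = (-½)² = ¼ ≈ 0.25000)
(X - 5*(F(-2) - 1))² = (¼ - 5*(-3 - 1))² = (¼ - 5*(-4))² = (¼ + 20)² = (81/4)² = 6561/16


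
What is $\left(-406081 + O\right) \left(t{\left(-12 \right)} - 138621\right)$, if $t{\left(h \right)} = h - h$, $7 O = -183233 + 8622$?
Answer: $59749175934$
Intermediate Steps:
$O = - \frac{174611}{7}$ ($O = \frac{-183233 + 8622}{7} = \frac{1}{7} \left(-174611\right) = - \frac{174611}{7} \approx -24944.0$)
$t{\left(h \right)} = 0$
$\left(-406081 + O\right) \left(t{\left(-12 \right)} - 138621\right) = \left(-406081 - \frac{174611}{7}\right) \left(0 - 138621\right) = \left(- \frac{3017178}{7}\right) \left(-138621\right) = 59749175934$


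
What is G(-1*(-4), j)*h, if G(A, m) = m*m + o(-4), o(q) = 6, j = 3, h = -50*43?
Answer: -32250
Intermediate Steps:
h = -2150
G(A, m) = 6 + m² (G(A, m) = m*m + 6 = m² + 6 = 6 + m²)
G(-1*(-4), j)*h = (6 + 3²)*(-2150) = (6 + 9)*(-2150) = 15*(-2150) = -32250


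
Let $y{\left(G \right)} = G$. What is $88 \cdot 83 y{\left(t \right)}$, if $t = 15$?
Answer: $109560$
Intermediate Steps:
$88 \cdot 83 y{\left(t \right)} = 88 \cdot 83 \cdot 15 = 7304 \cdot 15 = 109560$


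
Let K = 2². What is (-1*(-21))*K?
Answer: 84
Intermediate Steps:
K = 4
(-1*(-21))*K = -1*(-21)*4 = 21*4 = 84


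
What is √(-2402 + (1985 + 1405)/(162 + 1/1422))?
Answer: I*√5054356915790/46073 ≈ 48.796*I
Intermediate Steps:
√(-2402 + (1985 + 1405)/(162 + 1/1422)) = √(-2402 + 3390/(162 + 1/1422)) = √(-2402 + 3390/(230365/1422)) = √(-2402 + 3390*(1422/230365)) = √(-2402 + 964116/46073) = √(-109703230/46073) = I*√5054356915790/46073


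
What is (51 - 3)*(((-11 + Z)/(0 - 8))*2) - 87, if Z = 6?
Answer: -27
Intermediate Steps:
(51 - 3)*(((-11 + Z)/(0 - 8))*2) - 87 = (51 - 3)*(((-11 + 6)/(0 - 8))*2) - 87 = 48*(-5/(-8)*2) - 87 = 48*(-5*(-⅛)*2) - 87 = 48*((5/8)*2) - 87 = 48*(5/4) - 87 = 60 - 87 = -27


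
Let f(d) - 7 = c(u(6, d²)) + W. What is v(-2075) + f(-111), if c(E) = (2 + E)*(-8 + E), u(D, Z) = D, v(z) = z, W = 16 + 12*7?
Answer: -1984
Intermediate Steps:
W = 100 (W = 16 + 84 = 100)
c(E) = (-8 + E)*(2 + E)
f(d) = 91 (f(d) = 7 + ((-16 + 6² - 6*6) + 100) = 7 + ((-16 + 36 - 36) + 100) = 7 + (-16 + 100) = 7 + 84 = 91)
v(-2075) + f(-111) = -2075 + 91 = -1984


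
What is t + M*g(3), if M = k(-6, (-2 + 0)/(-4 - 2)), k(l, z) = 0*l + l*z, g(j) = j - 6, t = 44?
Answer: 50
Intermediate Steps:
g(j) = -6 + j
k(l, z) = l*z (k(l, z) = 0 + l*z = l*z)
M = -2 (M = -6*(-2 + 0)/(-4 - 2) = -(-12)/(-6) = -(-12)*(-1)/6 = -6*1/3 = -2)
t + M*g(3) = 44 - 2*(-6 + 3) = 44 - 2*(-3) = 44 + 6 = 50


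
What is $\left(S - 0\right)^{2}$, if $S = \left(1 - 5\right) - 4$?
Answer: $64$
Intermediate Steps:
$S = -8$ ($S = -4 - 4 = -8$)
$\left(S - 0\right)^{2} = \left(-8 - 0\right)^{2} = \left(-8 + \left(-2 + 2\right)\right)^{2} = \left(-8 + 0\right)^{2} = \left(-8\right)^{2} = 64$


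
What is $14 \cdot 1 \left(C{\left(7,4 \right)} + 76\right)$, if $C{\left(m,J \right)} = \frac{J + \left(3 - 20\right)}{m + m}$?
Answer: $1051$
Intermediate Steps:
$C{\left(m,J \right)} = \frac{-17 + J}{2 m}$ ($C{\left(m,J \right)} = \frac{J + \left(3 - 20\right)}{2 m} = \left(J - 17\right) \frac{1}{2 m} = \left(-17 + J\right) \frac{1}{2 m} = \frac{-17 + J}{2 m}$)
$14 \cdot 1 \left(C{\left(7,4 \right)} + 76\right) = 14 \cdot 1 \left(\frac{-17 + 4}{2 \cdot 7} + 76\right) = 14 \left(\frac{1}{2} \cdot \frac{1}{7} \left(-13\right) + 76\right) = 14 \left(- \frac{13}{14} + 76\right) = 14 \cdot \frac{1051}{14} = 1051$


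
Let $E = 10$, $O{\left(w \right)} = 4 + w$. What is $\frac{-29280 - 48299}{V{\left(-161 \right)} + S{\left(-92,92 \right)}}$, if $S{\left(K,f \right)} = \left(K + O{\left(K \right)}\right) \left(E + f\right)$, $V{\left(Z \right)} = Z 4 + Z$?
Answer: $\frac{77579}{19165} \approx 4.048$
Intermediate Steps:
$V{\left(Z \right)} = 5 Z$ ($V{\left(Z \right)} = 4 Z + Z = 5 Z$)
$S{\left(K,f \right)} = \left(4 + 2 K\right) \left(10 + f\right)$ ($S{\left(K,f \right)} = \left(K + \left(4 + K\right)\right) \left(10 + f\right) = \left(4 + 2 K\right) \left(10 + f\right)$)
$\frac{-29280 - 48299}{V{\left(-161 \right)} + S{\left(-92,92 \right)}} = \frac{-29280 - 48299}{5 \left(-161\right) + \left(40 + 20 \left(-92\right) - 8464 + 92 \left(4 - 92\right)\right)} = - \frac{77579}{-805 + \left(40 - 1840 - 8464 + 92 \left(-88\right)\right)} = - \frac{77579}{-805 - 18360} = - \frac{77579}{-19165} = \left(-77579\right) \left(- \frac{1}{19165}\right) = \frac{77579}{19165}$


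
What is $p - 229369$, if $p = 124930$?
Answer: $-104439$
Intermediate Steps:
$p - 229369 = 124930 - 229369 = -104439$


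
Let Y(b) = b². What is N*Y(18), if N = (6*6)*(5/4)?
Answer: 14580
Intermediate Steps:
N = 45 (N = 36*(5*(¼)) = 36*(5/4) = 45)
N*Y(18) = 45*18² = 45*324 = 14580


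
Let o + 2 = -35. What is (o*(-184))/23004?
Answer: 1702/5751 ≈ 0.29595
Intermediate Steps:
o = -37 (o = -2 - 35 = -37)
(o*(-184))/23004 = -37*(-184)/23004 = 6808*(1/23004) = 1702/5751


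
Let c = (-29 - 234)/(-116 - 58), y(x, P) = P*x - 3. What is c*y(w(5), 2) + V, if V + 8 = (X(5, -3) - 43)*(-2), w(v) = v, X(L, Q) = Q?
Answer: 16457/174 ≈ 94.580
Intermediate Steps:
y(x, P) = -3 + P*x
V = 84 (V = -8 + (-3 - 43)*(-2) = -8 - 46*(-2) = -8 + 92 = 84)
c = 263/174 (c = -263/(-174) = -263*(-1/174) = 263/174 ≈ 1.5115)
c*y(w(5), 2) + V = 263*(-3 + 2*5)/174 + 84 = 263*(-3 + 10)/174 + 84 = (263/174)*7 + 84 = 1841/174 + 84 = 16457/174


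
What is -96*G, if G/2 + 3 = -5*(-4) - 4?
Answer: -2496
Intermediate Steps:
G = 26 (G = -6 + 2*(-5*(-4) - 4) = -6 + 2*(20 - 4) = -6 + 2*16 = -6 + 32 = 26)
-96*G = -96*26 = -2496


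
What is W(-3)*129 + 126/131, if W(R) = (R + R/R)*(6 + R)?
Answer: -101268/131 ≈ -773.04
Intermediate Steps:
W(R) = (1 + R)*(6 + R) (W(R) = (R + 1)*(6 + R) = (1 + R)*(6 + R))
W(-3)*129 + 126/131 = (6 + (-3)² + 7*(-3))*129 + 126/131 = (6 + 9 - 21)*129 + 126*(1/131) = -6*129 + 126/131 = -774 + 126/131 = -101268/131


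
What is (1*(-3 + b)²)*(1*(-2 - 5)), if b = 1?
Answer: -28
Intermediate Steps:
(1*(-3 + b)²)*(1*(-2 - 5)) = (1*(-3 + 1)²)*(1*(-2 - 5)) = (1*(-2)²)*(1*(-7)) = (1*4)*(-7) = 4*(-7) = -28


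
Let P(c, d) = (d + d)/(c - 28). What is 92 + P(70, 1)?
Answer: 1933/21 ≈ 92.048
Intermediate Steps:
P(c, d) = 2*d/(-28 + c) (P(c, d) = (2*d)/(-28 + c) = 2*d/(-28 + c))
92 + P(70, 1) = 92 + 2*1/(-28 + 70) = 92 + 2*1/42 = 92 + 2*1*(1/42) = 92 + 1/21 = 1933/21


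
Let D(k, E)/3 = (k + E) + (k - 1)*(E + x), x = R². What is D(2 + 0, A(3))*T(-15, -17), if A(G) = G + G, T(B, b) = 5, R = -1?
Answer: 225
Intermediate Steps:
x = 1 (x = (-1)² = 1)
A(G) = 2*G
D(k, E) = 3*E + 3*k + 3*(1 + E)*(-1 + k) (D(k, E) = 3*((k + E) + (k - 1)*(E + 1)) = 3*((E + k) + (-1 + k)*(1 + E)) = 3*((E + k) + (1 + E)*(-1 + k)) = 3*(E + k + (1 + E)*(-1 + k)) = 3*E + 3*k + 3*(1 + E)*(-1 + k))
D(2 + 0, A(3))*T(-15, -17) = (-3 + 6*(2 + 0) + 3*(2*3)*(2 + 0))*5 = (-3 + 6*2 + 3*6*2)*5 = (-3 + 12 + 36)*5 = 45*5 = 225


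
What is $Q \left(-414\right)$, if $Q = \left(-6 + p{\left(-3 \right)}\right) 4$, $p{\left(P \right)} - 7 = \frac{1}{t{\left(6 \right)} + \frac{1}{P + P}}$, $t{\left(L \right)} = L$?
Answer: $- \frac{67896}{35} \approx -1939.9$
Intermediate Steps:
$p{\left(P \right)} = 7 + \frac{1}{6 + \frac{1}{2 P}}$ ($p{\left(P \right)} = 7 + \frac{1}{6 + \frac{1}{P + P}} = 7 + \frac{1}{6 + \frac{1}{2 P}}$)
$Q = \frac{164}{35}$ ($Q = \left(-6 + \frac{7 + 86 \left(-3\right)}{1 + 12 \left(-3\right)}\right) 4 = \left(-6 + \frac{7 - 258}{1 - 36}\right) 4 = \left(-6 + \frac{1}{-35} \left(-251\right)\right) 4 = \left(-6 - - \frac{251}{35}\right) 4 = \left(-6 + \frac{251}{35}\right) 4 = \frac{41}{35} \cdot 4 = \frac{164}{35} \approx 4.6857$)
$Q \left(-414\right) = \frac{164}{35} \left(-414\right) = - \frac{67896}{35}$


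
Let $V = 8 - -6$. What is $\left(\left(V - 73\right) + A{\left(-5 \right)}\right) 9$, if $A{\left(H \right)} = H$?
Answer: $-576$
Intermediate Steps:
$V = 14$ ($V = 8 + 6 = 14$)
$\left(\left(V - 73\right) + A{\left(-5 \right)}\right) 9 = \left(\left(14 - 73\right) - 5\right) 9 = \left(-59 - 5\right) 9 = \left(-64\right) 9 = -576$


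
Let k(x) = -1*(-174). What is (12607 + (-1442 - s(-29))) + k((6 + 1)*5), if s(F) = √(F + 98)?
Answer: 11339 - √69 ≈ 11331.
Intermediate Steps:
s(F) = √(98 + F)
k(x) = 174
(12607 + (-1442 - s(-29))) + k((6 + 1)*5) = (12607 + (-1442 - √(98 - 29))) + 174 = (12607 + (-1442 - √69)) + 174 = (11165 - √69) + 174 = 11339 - √69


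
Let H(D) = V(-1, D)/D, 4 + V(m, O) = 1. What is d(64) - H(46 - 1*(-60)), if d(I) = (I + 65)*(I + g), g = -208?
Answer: -1969053/106 ≈ -18576.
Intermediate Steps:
V(m, O) = -3 (V(m, O) = -4 + 1 = -3)
d(I) = (-208 + I)*(65 + I) (d(I) = (I + 65)*(I - 208) = (65 + I)*(-208 + I) = (-208 + I)*(65 + I))
H(D) = -3/D
d(64) - H(46 - 1*(-60)) = (-13520 + 64² - 143*64) - (-3)/(46 - 1*(-60)) = (-13520 + 4096 - 9152) - (-3)/(46 + 60) = -18576 - (-3)/106 = -18576 - 1*(-3/106) = -18576 + 3/106 = -1969053/106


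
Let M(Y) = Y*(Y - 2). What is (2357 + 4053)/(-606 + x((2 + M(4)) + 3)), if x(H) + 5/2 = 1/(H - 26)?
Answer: -166660/15823 ≈ -10.533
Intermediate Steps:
M(Y) = Y*(-2 + Y)
x(H) = -5/2 + 1/(-26 + H) (x(H) = -5/2 + 1/(H - 26) = -5/2 + 1/(-26 + H))
(2357 + 4053)/(-606 + x((2 + M(4)) + 3)) = (2357 + 4053)/(-606 + (132 - 5*((2 + 4*(-2 + 4)) + 3))/(2*(-26 + ((2 + 4*(-2 + 4)) + 3)))) = 6410/(-606 + (132 - 5*((2 + 4*2) + 3))/(2*(-26 + ((2 + 4*2) + 3)))) = 6410/(-606 + (132 - 5*((2 + 8) + 3))/(2*(-26 + ((2 + 8) + 3)))) = 6410/(-606 + (132 - 5*(10 + 3))/(2*(-26 + (10 + 3)))) = 6410/(-606 + (132 - 5*13)/(2*(-26 + 13))) = 6410/(-606 + (1/2)*(132 - 65)/(-13)) = 6410/(-606 + (1/2)*(-1/13)*67) = 6410/(-606 - 67/26) = 6410/(-15823/26) = 6410*(-26/15823) = -166660/15823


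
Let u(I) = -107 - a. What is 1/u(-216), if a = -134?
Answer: 1/27 ≈ 0.037037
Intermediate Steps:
u(I) = 27 (u(I) = -107 - 1*(-134) = -107 + 134 = 27)
1/u(-216) = 1/27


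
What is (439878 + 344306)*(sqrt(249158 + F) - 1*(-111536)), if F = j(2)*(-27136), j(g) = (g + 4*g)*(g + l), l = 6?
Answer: 87464746624 + 8626024*I*sqrt(15882) ≈ 8.7465e+10 + 1.0871e+9*I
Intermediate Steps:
j(g) = 5*g*(6 + g) (j(g) = (g + 4*g)*(g + 6) = (5*g)*(6 + g) = 5*g*(6 + g))
F = -2170880 (F = (5*2*(6 + 2))*(-27136) = (5*2*8)*(-27136) = 80*(-27136) = -2170880)
(439878 + 344306)*(sqrt(249158 + F) - 1*(-111536)) = (439878 + 344306)*(sqrt(249158 - 2170880) - 1*(-111536)) = 784184*(sqrt(-1921722) + 111536) = 784184*(11*I*sqrt(15882) + 111536) = 784184*(111536 + 11*I*sqrt(15882)) = 87464746624 + 8626024*I*sqrt(15882)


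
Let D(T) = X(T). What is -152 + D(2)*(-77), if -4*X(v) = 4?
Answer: -75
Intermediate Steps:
X(v) = -1 (X(v) = -¼*4 = -1)
D(T) = -1
-152 + D(2)*(-77) = -152 - 1*(-77) = -152 + 77 = -75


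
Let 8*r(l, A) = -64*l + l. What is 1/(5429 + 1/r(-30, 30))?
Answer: 945/5130409 ≈ 0.00018420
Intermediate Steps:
r(l, A) = -63*l/8 (r(l, A) = (-64*l + l)/8 = (-63*l)/8 = -63*l/8)
1/(5429 + 1/r(-30, 30)) = 1/(5429 + 1/(-63/8*(-30))) = 1/(5429 + 1/(945/4)) = 1/(5429 + 4/945) = 1/(5130409/945) = 945/5130409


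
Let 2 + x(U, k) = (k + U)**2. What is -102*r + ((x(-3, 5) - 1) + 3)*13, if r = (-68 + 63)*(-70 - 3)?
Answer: -37178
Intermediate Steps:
x(U, k) = -2 + (U + k)**2 (x(U, k) = -2 + (k + U)**2 = -2 + (U + k)**2)
r = 365 (r = -5*(-73) = 365)
-102*r + ((x(-3, 5) - 1) + 3)*13 = -102*365 + (((-2 + (-3 + 5)**2) - 1) + 3)*13 = -37230 + (((-2 + 2**2) - 1) + 3)*13 = -37230 + (((-2 + 4) - 1) + 3)*13 = -37230 + ((2 - 1) + 3)*13 = -37230 + (1 + 3)*13 = -37230 + 4*13 = -37230 + 52 = -37178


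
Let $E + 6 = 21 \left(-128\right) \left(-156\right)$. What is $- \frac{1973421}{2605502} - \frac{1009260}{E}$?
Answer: $- \frac{576187964847}{182090718274} \approx -3.1643$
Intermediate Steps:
$E = 419322$ ($E = -6 + 21 \left(-128\right) \left(-156\right) = -6 - -419328 = -6 + 419328 = 419322$)
$- \frac{1973421}{2605502} - \frac{1009260}{E} = - \frac{1973421}{2605502} - \frac{1009260}{419322} = \left(-1973421\right) \frac{1}{2605502} - \frac{168210}{69887} = - \frac{1973421}{2605502} - \frac{168210}{69887} = - \frac{576187964847}{182090718274}$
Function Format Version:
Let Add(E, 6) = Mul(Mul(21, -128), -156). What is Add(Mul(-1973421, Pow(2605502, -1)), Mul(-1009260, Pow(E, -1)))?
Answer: Rational(-576187964847, 182090718274) ≈ -3.1643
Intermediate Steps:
E = 419322 (E = Add(-6, Mul(Mul(21, -128), -156)) = Add(-6, Mul(-2688, -156)) = Add(-6, 419328) = 419322)
Add(Mul(-1973421, Pow(2605502, -1)), Mul(-1009260, Pow(E, -1))) = Add(Mul(-1973421, Pow(2605502, -1)), Mul(-1009260, Pow(419322, -1))) = Add(Mul(-1973421, Rational(1, 2605502)), Mul(-1009260, Rational(1, 419322))) = Add(Rational(-1973421, 2605502), Rational(-168210, 69887)) = Rational(-576187964847, 182090718274)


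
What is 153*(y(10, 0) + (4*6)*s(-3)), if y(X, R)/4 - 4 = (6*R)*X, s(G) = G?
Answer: -8568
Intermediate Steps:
y(X, R) = 16 + 24*R*X (y(X, R) = 16 + 4*((6*R)*X) = 16 + 4*(6*R*X) = 16 + 24*R*X)
153*(y(10, 0) + (4*6)*s(-3)) = 153*((16 + 24*0*10) + (4*6)*(-3)) = 153*((16 + 0) + 24*(-3)) = 153*(16 - 72) = 153*(-56) = -8568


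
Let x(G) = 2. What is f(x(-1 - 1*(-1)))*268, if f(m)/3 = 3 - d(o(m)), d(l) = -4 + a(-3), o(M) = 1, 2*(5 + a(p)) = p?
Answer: 10854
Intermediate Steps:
a(p) = -5 + p/2
d(l) = -21/2 (d(l) = -4 + (-5 + (½)*(-3)) = -4 + (-5 - 3/2) = -4 - 13/2 = -21/2)
f(m) = 81/2 (f(m) = 3*(3 - 1*(-21/2)) = 3*(3 + 21/2) = 3*(27/2) = 81/2)
f(x(-1 - 1*(-1)))*268 = (81/2)*268 = 10854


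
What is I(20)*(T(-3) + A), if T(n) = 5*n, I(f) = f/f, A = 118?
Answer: 103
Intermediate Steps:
I(f) = 1
I(20)*(T(-3) + A) = 1*(5*(-3) + 118) = 1*(-15 + 118) = 1*103 = 103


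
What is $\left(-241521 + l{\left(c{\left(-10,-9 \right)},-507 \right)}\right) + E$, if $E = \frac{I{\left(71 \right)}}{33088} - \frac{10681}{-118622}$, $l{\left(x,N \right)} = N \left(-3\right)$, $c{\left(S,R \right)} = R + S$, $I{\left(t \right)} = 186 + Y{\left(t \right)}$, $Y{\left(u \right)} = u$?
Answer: $- \frac{470995576370609}{1962482368} \approx -2.4 \cdot 10^{5}$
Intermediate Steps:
$I{\left(t \right)} = 186 + t$
$l{\left(x,N \right)} = - 3 N$
$E = \frac{191949391}{1962482368}$ ($E = \frac{186 + 71}{33088} - \frac{10681}{-118622} = 257 \cdot \frac{1}{33088} - - \frac{10681}{118622} = \frac{257}{33088} + \frac{10681}{118622} = \frac{191949391}{1962482368} \approx 0.097809$)
$\left(-241521 + l{\left(c{\left(-10,-9 \right)},-507 \right)}\right) + E = \left(-241521 - -1521\right) + \frac{191949391}{1962482368} = \left(-241521 + 1521\right) + \frac{191949391}{1962482368} = -240000 + \frac{191949391}{1962482368} = - \frac{470995576370609}{1962482368}$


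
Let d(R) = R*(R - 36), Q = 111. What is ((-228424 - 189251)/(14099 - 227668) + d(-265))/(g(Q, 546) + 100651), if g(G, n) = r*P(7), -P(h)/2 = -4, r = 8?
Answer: 3407149792/4301920367 ≈ 0.79201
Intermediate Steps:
P(h) = 8 (P(h) = -2*(-4) = 8)
g(G, n) = 64 (g(G, n) = 8*8 = 64)
d(R) = R*(-36 + R)
((-228424 - 189251)/(14099 - 227668) + d(-265))/(g(Q, 546) + 100651) = ((-228424 - 189251)/(14099 - 227668) - 265*(-36 - 265))/(64 + 100651) = (-417675/(-213569) - 265*(-301))/100715 = (-417675*(-1/213569) + 79765)*(1/100715) = (417675/213569 + 79765)*(1/100715) = (17035748960/213569)*(1/100715) = 3407149792/4301920367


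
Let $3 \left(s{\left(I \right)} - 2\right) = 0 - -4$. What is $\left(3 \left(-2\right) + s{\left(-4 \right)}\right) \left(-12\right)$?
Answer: $32$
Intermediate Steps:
$s{\left(I \right)} = \frac{10}{3}$ ($s{\left(I \right)} = 2 + \frac{0 - -4}{3} = 2 + \frac{0 + 4}{3} = 2 + \frac{1}{3} \cdot 4 = 2 + \frac{4}{3} = \frac{10}{3}$)
$\left(3 \left(-2\right) + s{\left(-4 \right)}\right) \left(-12\right) = \left(3 \left(-2\right) + \frac{10}{3}\right) \left(-12\right) = \left(-6 + \frac{10}{3}\right) \left(-12\right) = \left(- \frac{8}{3}\right) \left(-12\right) = 32$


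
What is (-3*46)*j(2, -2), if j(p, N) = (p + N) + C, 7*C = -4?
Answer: 552/7 ≈ 78.857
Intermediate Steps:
C = -4/7 (C = (⅐)*(-4) = -4/7 ≈ -0.57143)
j(p, N) = -4/7 + N + p (j(p, N) = (p + N) - 4/7 = (N + p) - 4/7 = -4/7 + N + p)
(-3*46)*j(2, -2) = (-3*46)*(-4/7 - 2 + 2) = -138*(-4/7) = 552/7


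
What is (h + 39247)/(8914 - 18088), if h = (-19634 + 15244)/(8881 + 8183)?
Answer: -334853209/78272568 ≈ -4.2780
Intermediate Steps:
h = -2195/8532 (h = -4390/17064 = -4390*1/17064 = -2195/8532 ≈ -0.25727)
(h + 39247)/(8914 - 18088) = (-2195/8532 + 39247)/(8914 - 18088) = (334853209/8532)/(-9174) = (334853209/8532)*(-1/9174) = -334853209/78272568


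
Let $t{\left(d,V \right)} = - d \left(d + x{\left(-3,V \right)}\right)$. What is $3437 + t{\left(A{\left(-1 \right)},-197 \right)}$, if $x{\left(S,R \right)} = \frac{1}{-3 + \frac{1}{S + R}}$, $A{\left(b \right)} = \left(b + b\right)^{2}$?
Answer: $\frac{2056821}{601} \approx 3422.3$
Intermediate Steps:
$A{\left(b \right)} = 4 b^{2}$ ($A{\left(b \right)} = \left(2 b\right)^{2} = 4 b^{2}$)
$x{\left(S,R \right)} = \frac{1}{-3 + \frac{1}{R + S}}$
$t{\left(d,V \right)} = - d \left(d + \frac{3 - V}{-10 + 3 V}\right)$ ($t{\left(d,V \right)} = - d \left(d + \frac{- V - -3}{-1 + 3 V + 3 \left(-3\right)}\right) = - d \left(d + \frac{- V + 3}{-1 + 3 V - 9}\right) = - d \left(d + \frac{3 - V}{-10 + 3 V}\right)$)
$3437 + t{\left(A{\left(-1 \right)},-197 \right)} = 3437 - \frac{4 \left(-1\right)^{2} \left(3 - -197 + 4 \left(-1\right)^{2} \left(-10 + 3 \left(-197\right)\right)\right)}{-10 + 3 \left(-197\right)} = 3437 - \frac{4 \cdot 1 \left(3 + 197 + 4 \cdot 1 \left(-10 - 591\right)\right)}{-10 - 591} = 3437 - \frac{4 \left(3 + 197 + 4 \left(-601\right)\right)}{-601} = 3437 - 4 \left(- \frac{1}{601}\right) \left(3 + 197 - 2404\right) = 3437 - 4 \left(- \frac{1}{601}\right) \left(-2204\right) = 3437 - \frac{8816}{601} = \frac{2056821}{601}$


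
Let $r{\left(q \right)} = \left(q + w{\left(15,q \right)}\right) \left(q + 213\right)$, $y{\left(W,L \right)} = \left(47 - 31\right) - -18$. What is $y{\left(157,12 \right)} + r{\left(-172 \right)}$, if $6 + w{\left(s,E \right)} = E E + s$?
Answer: $1206295$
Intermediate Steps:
$w{\left(s,E \right)} = -6 + s + E^{2}$ ($w{\left(s,E \right)} = -6 + \left(E E + s\right) = -6 + \left(E^{2} + s\right) = -6 + \left(s + E^{2}\right) = -6 + s + E^{2}$)
$y{\left(W,L \right)} = 34$ ($y{\left(W,L \right)} = 16 + 18 = 34$)
$r{\left(q \right)} = \left(213 + q\right) \left(9 + q + q^{2}\right)$ ($r{\left(q \right)} = \left(q + \left(-6 + 15 + q^{2}\right)\right) \left(q + 213\right) = \left(q + \left(9 + q^{2}\right)\right) \left(213 + q\right) = \left(9 + q + q^{2}\right) \left(213 + q\right) = \left(213 + q\right) \left(9 + q + q^{2}\right)$)
$y{\left(157,12 \right)} + r{\left(-172 \right)} = 34 + \left(1917 + \left(-172\right)^{3} + 214 \left(-172\right)^{2} + 222 \left(-172\right)\right) = 34 + \left(1917 - 5088448 + 214 \cdot 29584 - 38184\right) = 34 + \left(1917 - 5088448 + 6330976 - 38184\right) = 34 + 1206261 = 1206295$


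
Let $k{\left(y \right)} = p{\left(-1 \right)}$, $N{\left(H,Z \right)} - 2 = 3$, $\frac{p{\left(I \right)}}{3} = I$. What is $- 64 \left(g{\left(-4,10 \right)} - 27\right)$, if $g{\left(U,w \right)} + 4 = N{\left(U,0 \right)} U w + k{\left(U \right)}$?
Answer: $14976$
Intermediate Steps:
$p{\left(I \right)} = 3 I$
$N{\left(H,Z \right)} = 5$ ($N{\left(H,Z \right)} = 2 + 3 = 5$)
$k{\left(y \right)} = -3$ ($k{\left(y \right)} = 3 \left(-1\right) = -3$)
$g{\left(U,w \right)} = -7 + 5 U w$ ($g{\left(U,w \right)} = -4 + \left(5 U w - 3\right) = -4 + \left(-3 + 5 U w\right) = -7 + 5 U w$)
$- 64 \left(g{\left(-4,10 \right)} - 27\right) = - 64 \left(\left(-7 + 5 \left(-4\right) 10\right) - 27\right) = - 64 \left(\left(-7 - 200\right) - 27\right) = - 64 \left(-207 - 27\right) = \left(-64\right) \left(-234\right) = 14976$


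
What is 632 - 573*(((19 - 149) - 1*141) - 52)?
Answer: 185711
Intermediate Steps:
632 - 573*(((19 - 149) - 1*141) - 52) = 632 - 573*((-130 - 141) - 52) = 632 - 573*(-271 - 52) = 632 - 573*(-323) = 632 + 185079 = 185711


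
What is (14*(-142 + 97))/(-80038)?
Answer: 45/5717 ≈ 0.0078713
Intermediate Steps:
(14*(-142 + 97))/(-80038) = (14*(-45))*(-1/80038) = -630*(-1/80038) = 45/5717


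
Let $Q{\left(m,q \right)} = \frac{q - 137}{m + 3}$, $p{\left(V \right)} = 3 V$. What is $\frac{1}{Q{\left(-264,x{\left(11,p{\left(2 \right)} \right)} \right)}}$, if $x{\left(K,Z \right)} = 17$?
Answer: $\frac{87}{40} \approx 2.175$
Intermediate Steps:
$Q{\left(m,q \right)} = \frac{-137 + q}{3 + m}$
$\frac{1}{Q{\left(-264,x{\left(11,p{\left(2 \right)} \right)} \right)}} = \frac{1}{\frac{1}{3 - 264} \left(-137 + 17\right)} = \frac{1}{\frac{1}{-261} \left(-120\right)} = \frac{1}{\left(- \frac{1}{261}\right) \left(-120\right)} = \frac{1}{\frac{40}{87}} = \frac{87}{40}$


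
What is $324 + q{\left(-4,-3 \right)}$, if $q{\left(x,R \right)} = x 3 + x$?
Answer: $308$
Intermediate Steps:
$q{\left(x,R \right)} = 4 x$ ($q{\left(x,R \right)} = 3 x + x = 4 x$)
$324 + q{\left(-4,-3 \right)} = 324 + 4 \left(-4\right) = 324 - 16 = 308$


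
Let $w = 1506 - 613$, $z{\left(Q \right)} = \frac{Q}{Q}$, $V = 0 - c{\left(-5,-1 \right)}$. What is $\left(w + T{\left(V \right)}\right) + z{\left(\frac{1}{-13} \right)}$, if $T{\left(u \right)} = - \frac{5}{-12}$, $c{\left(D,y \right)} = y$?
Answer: $\frac{10733}{12} \approx 894.42$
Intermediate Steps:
$V = 1$ ($V = 0 - -1 = 0 + 1 = 1$)
$z{\left(Q \right)} = 1$
$w = 893$ ($w = 1506 - 613 = 893$)
$T{\left(u \right)} = \frac{5}{12}$ ($T{\left(u \right)} = \left(-5\right) \left(- \frac{1}{12}\right) = \frac{5}{12}$)
$\left(w + T{\left(V \right)}\right) + z{\left(\frac{1}{-13} \right)} = \left(893 + \frac{5}{12}\right) + 1 = \frac{10721}{12} + 1 = \frac{10733}{12}$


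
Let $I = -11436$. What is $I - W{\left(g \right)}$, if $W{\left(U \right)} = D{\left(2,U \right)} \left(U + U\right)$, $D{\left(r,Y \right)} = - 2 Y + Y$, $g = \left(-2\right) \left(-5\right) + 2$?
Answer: $-11148$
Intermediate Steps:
$g = 12$ ($g = 10 + 2 = 12$)
$D{\left(r,Y \right)} = - Y$
$W{\left(U \right)} = - 2 U^{2}$ ($W{\left(U \right)} = - U \left(U + U\right) = - U 2 U = - 2 U^{2}$)
$I - W{\left(g \right)} = -11436 - - 2 \cdot 12^{2} = -11436 - \left(-2\right) 144 = -11436 - -288 = -11436 + 288 = -11148$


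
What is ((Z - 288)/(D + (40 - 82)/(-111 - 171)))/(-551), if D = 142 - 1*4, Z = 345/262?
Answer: 3530217/937342466 ≈ 0.0037662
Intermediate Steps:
Z = 345/262 (Z = 345*(1/262) = 345/262 ≈ 1.3168)
D = 138 (D = 142 - 4 = 138)
((Z - 288)/(D + (40 - 82)/(-111 - 171)))/(-551) = ((345/262 - 288)/(138 + (40 - 82)/(-111 - 171)))/(-551) = -75111/(262*(138 - 42/(-282)))*(-1/551) = -75111/(262*(138 - 42*(-1/282)))*(-1/551) = -75111/(262*(138 + 7/47))*(-1/551) = -75111/(262*6493/47)*(-1/551) = -75111/262*47/6493*(-1/551) = -3530217/1701166*(-1/551) = 3530217/937342466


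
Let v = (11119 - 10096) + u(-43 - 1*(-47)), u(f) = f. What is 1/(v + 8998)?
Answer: 1/10025 ≈ 9.9751e-5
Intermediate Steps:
v = 1027 (v = (11119 - 10096) + (-43 - 1*(-47)) = 1023 + (-43 + 47) = 1023 + 4 = 1027)
1/(v + 8998) = 1/(1027 + 8998) = 1/10025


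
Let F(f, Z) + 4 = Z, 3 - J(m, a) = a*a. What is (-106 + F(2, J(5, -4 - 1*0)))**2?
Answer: 15129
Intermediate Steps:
J(m, a) = 3 - a**2 (J(m, a) = 3 - a*a = 3 - a**2)
F(f, Z) = -4 + Z
(-106 + F(2, J(5, -4 - 1*0)))**2 = (-106 + (-4 + (3 - (-4 - 1*0)**2)))**2 = (-106 + (-4 + (3 - (-4 + 0)**2)))**2 = (-106 + (-4 + (3 - 1*(-4)**2)))**2 = (-106 + (-4 + (3 - 1*16)))**2 = (-106 + (-4 + (3 - 16)))**2 = (-106 + (-4 - 13))**2 = (-106 - 17)**2 = (-123)**2 = 15129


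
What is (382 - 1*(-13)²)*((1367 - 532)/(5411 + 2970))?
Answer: 177855/8381 ≈ 21.221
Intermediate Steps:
(382 - 1*(-13)²)*((1367 - 532)/(5411 + 2970)) = (382 - 1*169)*(835/8381) = (382 - 169)*(835*(1/8381)) = 213*(835/8381) = 177855/8381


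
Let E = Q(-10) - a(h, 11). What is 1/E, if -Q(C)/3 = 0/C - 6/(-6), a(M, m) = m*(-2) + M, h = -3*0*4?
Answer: 1/19 ≈ 0.052632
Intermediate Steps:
h = 0 (h = 0*4 = 0)
a(M, m) = M - 2*m (a(M, m) = -2*m + M = M - 2*m)
Q(C) = -3 (Q(C) = -3*(0/C - 6/(-6)) = -3*(0 - 6*(-⅙)) = -3*(0 + 1) = -3*1 = -3)
E = 19 (E = -3 - (0 - 2*11) = -3 - (0 - 22) = -3 - 1*(-22) = -3 + 22 = 19)
1/E = 1/19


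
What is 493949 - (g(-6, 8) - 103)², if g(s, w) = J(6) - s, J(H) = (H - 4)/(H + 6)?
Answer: 17444603/36 ≈ 4.8457e+5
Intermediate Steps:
J(H) = (-4 + H)/(6 + H)
g(s, w) = ⅙ - s (g(s, w) = (-4 + 6)/(6 + 6) - s = 2/12 - s = (1/12)*2 - s = ⅙ - s)
493949 - (g(-6, 8) - 103)² = 493949 - ((⅙ - 1*(-6)) - 103)² = 493949 - ((⅙ + 6) - 103)² = 493949 - (37/6 - 103)² = 493949 - (-581/6)² = 493949 - 1*337561/36 = 493949 - 337561/36 = 17444603/36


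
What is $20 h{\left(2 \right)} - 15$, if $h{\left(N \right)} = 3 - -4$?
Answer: $125$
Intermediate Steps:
$h{\left(N \right)} = 7$ ($h{\left(N \right)} = 3 + 4 = 7$)
$20 h{\left(2 \right)} - 15 = 20 \cdot 7 - 15 = 140 - 15 = 125$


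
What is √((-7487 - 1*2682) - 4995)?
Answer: 2*I*√3791 ≈ 123.14*I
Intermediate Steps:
√((-7487 - 1*2682) - 4995) = √((-7487 - 2682) - 4995) = √(-10169 - 4995) = √(-15164) = 2*I*√3791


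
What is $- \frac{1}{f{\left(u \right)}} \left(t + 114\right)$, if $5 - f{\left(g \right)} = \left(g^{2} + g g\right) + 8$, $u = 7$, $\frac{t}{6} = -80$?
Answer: $- \frac{366}{101} \approx -3.6238$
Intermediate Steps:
$t = -480$ ($t = 6 \left(-80\right) = -480$)
$f{\left(g \right)} = -3 - 2 g^{2}$ ($f{\left(g \right)} = 5 - \left(\left(g^{2} + g g\right) + 8\right) = 5 - \left(\left(g^{2} + g^{2}\right) + 8\right) = 5 - \left(2 g^{2} + 8\right) = 5 - \left(8 + 2 g^{2}\right) = -3 - 2 g^{2}$)
$- \frac{1}{f{\left(u \right)}} \left(t + 114\right) = - \frac{1}{-3 - 2 \cdot 7^{2}} \left(-480 + 114\right) = - \frac{1}{-3 - 98} \left(-366\right) = - \frac{1}{-101} \left(-366\right) = \left(-1\right) \left(- \frac{1}{101}\right) \left(-366\right) = \frac{1}{101} \left(-366\right) = - \frac{366}{101}$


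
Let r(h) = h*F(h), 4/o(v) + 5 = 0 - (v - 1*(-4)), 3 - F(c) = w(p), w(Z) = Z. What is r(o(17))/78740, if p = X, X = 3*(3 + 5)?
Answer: 21/511810 ≈ 4.1031e-5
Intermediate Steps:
X = 24 (X = 3*8 = 24)
p = 24
F(c) = -21 (F(c) = 3 - 1*24 = 3 - 24 = -21)
o(v) = 4/(-9 - v) (o(v) = 4/(-5 + (0 - (v - 1*(-4)))) = 4/(-5 + (0 - (v + 4))) = 4/(-5 + (0 - (4 + v))) = 4/(-5 + (0 + (-4 - v))) = 4/(-5 + (-4 - v)) = 4/(-9 - v))
r(h) = -21*h (r(h) = h*(-21) = -21*h)
r(o(17))/78740 = -(-84)/(9 + 17)/78740 = -(-84)/26*(1/78740) = -21*(-2/13)*(1/78740) = (42/13)*(1/78740) = 21/511810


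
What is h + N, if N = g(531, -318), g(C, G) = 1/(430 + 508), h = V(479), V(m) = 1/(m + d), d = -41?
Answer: 344/102711 ≈ 0.0033492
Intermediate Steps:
V(m) = 1/(-41 + m) (V(m) = 1/(m - 41) = 1/(-41 + m))
h = 1/438 (h = 1/(-41 + 479) = 1/438 ≈ 0.0022831)
g(C, G) = 1/938
N = 1/938 ≈ 0.0010661
h + N = 1/438 + 1/938 = 344/102711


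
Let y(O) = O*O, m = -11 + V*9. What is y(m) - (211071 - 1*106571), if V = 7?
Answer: -101796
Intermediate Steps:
m = 52 (m = -11 + 7*9 = -11 + 63 = 52)
y(O) = O²
y(m) - (211071 - 1*106571) = 52² - (211071 - 1*106571) = 2704 - (211071 - 106571) = 2704 - 1*104500 = 2704 - 104500 = -101796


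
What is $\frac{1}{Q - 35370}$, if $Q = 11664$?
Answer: $- \frac{1}{23706} \approx -4.2183 \cdot 10^{-5}$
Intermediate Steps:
$\frac{1}{Q - 35370} = \frac{1}{11664 - 35370} = \frac{1}{-23706} = - \frac{1}{23706}$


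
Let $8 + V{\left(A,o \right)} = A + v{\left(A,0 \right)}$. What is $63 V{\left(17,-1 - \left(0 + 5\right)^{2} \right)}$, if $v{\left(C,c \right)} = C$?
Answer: $1638$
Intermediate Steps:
$V{\left(A,o \right)} = -8 + 2 A$ ($V{\left(A,o \right)} = -8 + \left(A + A\right) = -8 + 2 A$)
$63 V{\left(17,-1 - \left(0 + 5\right)^{2} \right)} = 63 \left(-8 + 2 \cdot 17\right) = 63 \left(-8 + 34\right) = 63 \cdot 26 = 1638$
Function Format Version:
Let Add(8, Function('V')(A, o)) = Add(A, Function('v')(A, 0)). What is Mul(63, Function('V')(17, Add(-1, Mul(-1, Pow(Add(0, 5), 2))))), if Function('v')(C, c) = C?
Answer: 1638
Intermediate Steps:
Function('V')(A, o) = Add(-8, Mul(2, A)) (Function('V')(A, o) = Add(-8, Add(A, A)) = Add(-8, Mul(2, A)))
Mul(63, Function('V')(17, Add(-1, Mul(-1, Pow(Add(0, 5), 2))))) = Mul(63, Add(-8, Mul(2, 17))) = Mul(63, Add(-8, 34)) = Mul(63, 26) = 1638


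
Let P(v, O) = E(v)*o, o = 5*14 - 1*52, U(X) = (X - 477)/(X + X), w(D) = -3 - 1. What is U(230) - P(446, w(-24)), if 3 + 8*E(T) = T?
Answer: -114688/115 ≈ -997.29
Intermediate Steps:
E(T) = -3/8 + T/8
w(D) = -4
U(X) = (-477 + X)/(2*X) (U(X) = (-477 + X)/((2*X)) = (-477 + X)*(1/(2*X)) = (-477 + X)/(2*X))
o = 18 (o = 70 - 52 = 18)
P(v, O) = -27/4 + 9*v/4 (P(v, O) = (-3/8 + v/8)*18 = -27/4 + 9*v/4)
U(230) - P(446, w(-24)) = (½)*(-477 + 230)/230 - (-27/4 + (9/4)*446) = (½)*(1/230)*(-247) - (-27/4 + 2007/2) = -247/460 - 1*3987/4 = -247/460 - 3987/4 = -114688/115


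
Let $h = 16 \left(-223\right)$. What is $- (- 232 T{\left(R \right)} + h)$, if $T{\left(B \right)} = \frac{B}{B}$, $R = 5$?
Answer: $3800$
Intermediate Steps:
$T{\left(B \right)} = 1$
$h = -3568$
$- (- 232 T{\left(R \right)} + h) = - (\left(-232\right) 1 - 3568) = - (-232 - 3568) = \left(-1\right) \left(-3800\right) = 3800$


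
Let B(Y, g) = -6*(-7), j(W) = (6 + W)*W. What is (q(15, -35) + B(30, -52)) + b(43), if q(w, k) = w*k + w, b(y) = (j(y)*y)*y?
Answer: 3895375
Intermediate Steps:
j(W) = W*(6 + W)
b(y) = y³*(6 + y) (b(y) = ((y*(6 + y))*y)*y = (y²*(6 + y))*y = y³*(6 + y))
B(Y, g) = 42
q(w, k) = w + k*w (q(w, k) = k*w + w = w + k*w)
(q(15, -35) + B(30, -52)) + b(43) = (15*(1 - 35) + 42) + 43³*(6 + 43) = (15*(-34) + 42) + 79507*49 = (-510 + 42) + 3895843 = -468 + 3895843 = 3895375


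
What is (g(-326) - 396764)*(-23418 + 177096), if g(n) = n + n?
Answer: -61074096048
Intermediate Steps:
g(n) = 2*n
(g(-326) - 396764)*(-23418 + 177096) = (2*(-326) - 396764)*(-23418 + 177096) = (-652 - 396764)*153678 = -397416*153678 = -61074096048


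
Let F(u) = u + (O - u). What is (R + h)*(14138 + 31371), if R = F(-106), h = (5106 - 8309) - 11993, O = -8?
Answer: -691918836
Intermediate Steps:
h = -15196 (h = -3203 - 11993 = -15196)
F(u) = -8 (F(u) = u + (-8 - u) = -8)
R = -8
(R + h)*(14138 + 31371) = (-8 - 15196)*(14138 + 31371) = -15204*45509 = -691918836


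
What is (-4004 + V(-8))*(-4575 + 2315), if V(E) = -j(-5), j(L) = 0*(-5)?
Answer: 9049040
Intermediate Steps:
j(L) = 0
V(E) = 0 (V(E) = -1*0 = 0)
(-4004 + V(-8))*(-4575 + 2315) = (-4004 + 0)*(-4575 + 2315) = -4004*(-2260) = 9049040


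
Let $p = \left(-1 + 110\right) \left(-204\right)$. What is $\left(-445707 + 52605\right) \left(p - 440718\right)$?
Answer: $181988143308$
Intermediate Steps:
$p = -22236$ ($p = 109 \left(-204\right) = -22236$)
$\left(-445707 + 52605\right) \left(p - 440718\right) = \left(-445707 + 52605\right) \left(-22236 - 440718\right) = \left(-393102\right) \left(-462954\right) = 181988143308$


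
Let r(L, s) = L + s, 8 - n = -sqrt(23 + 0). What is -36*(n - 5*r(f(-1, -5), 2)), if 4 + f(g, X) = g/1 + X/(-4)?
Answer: -603 - 36*sqrt(23) ≈ -775.65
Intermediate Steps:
f(g, X) = -4 + g - X/4 (f(g, X) = -4 + (g/1 + X/(-4)) = -4 + (g*1 + X*(-1/4)) = -4 + (g - X/4) = -4 + g - X/4)
n = 8 + sqrt(23) (n = 8 - (-1)*sqrt(23 + 0) = 8 - (-1)*sqrt(23) = 8 + sqrt(23) ≈ 12.796)
-36*(n - 5*r(f(-1, -5), 2)) = -36*((8 + sqrt(23)) - 5*((-4 - 1 - 1/4*(-5)) + 2)) = -36*((8 + sqrt(23)) - 5*((-4 - 1 + 5/4) + 2)) = -36*((8 + sqrt(23)) - 5*(-15/4 + 2)) = -36*((8 + sqrt(23)) - 5*(-7/4)) = -36*((8 + sqrt(23)) + 35/4) = -36*(67/4 + sqrt(23)) = -603 - 36*sqrt(23)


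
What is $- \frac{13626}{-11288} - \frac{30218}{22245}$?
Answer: $- \frac{18995207}{125550780} \approx -0.15129$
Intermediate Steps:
$- \frac{13626}{-11288} - \frac{30218}{22245} = \left(-13626\right) \left(- \frac{1}{11288}\right) - \frac{30218}{22245} = \frac{6813}{5644} - \frac{30218}{22245} = - \frac{18995207}{125550780}$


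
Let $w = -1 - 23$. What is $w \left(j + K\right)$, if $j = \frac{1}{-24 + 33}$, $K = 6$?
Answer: $- \frac{440}{3} \approx -146.67$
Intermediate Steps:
$w = -24$ ($w = -1 - 23 = -24$)
$j = \frac{1}{9} \approx 0.11111$
$w \left(j + K\right) = - 24 \left(\frac{1}{9} + 6\right) = \left(-24\right) \frac{55}{9} = - \frac{440}{3}$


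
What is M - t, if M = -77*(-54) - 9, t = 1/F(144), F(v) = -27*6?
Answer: 672139/162 ≈ 4149.0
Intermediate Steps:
F(v) = -162
t = -1/162 (t = 1/(-162) = -1/162 ≈ -0.0061728)
M = 4149 (M = 4158 - 9 = 4149)
M - t = 4149 - 1*(-1/162) = 4149 + 1/162 = 672139/162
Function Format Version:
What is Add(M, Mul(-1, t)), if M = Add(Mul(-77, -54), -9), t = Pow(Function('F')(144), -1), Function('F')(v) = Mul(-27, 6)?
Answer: Rational(672139, 162) ≈ 4149.0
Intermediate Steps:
Function('F')(v) = -162
t = Rational(-1, 162) (t = Pow(-162, -1) = Rational(-1, 162) ≈ -0.0061728)
M = 4149 (M = Add(4158, -9) = 4149)
Add(M, Mul(-1, t)) = Add(4149, Mul(-1, Rational(-1, 162))) = Add(4149, Rational(1, 162)) = Rational(672139, 162)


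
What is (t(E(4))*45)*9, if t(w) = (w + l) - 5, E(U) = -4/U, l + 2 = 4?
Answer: -1620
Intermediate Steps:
l = 2 (l = -2 + 4 = 2)
t(w) = -3 + w (t(w) = (w + 2) - 5 = (2 + w) - 5 = -3 + w)
(t(E(4))*45)*9 = ((-3 - 4/4)*45)*9 = ((-3 - 4*¼)*45)*9 = ((-3 - 1)*45)*9 = -4*45*9 = -180*9 = -1620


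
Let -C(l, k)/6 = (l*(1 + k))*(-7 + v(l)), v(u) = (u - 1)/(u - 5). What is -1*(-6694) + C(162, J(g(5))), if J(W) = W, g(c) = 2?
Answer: 3786166/157 ≈ 24116.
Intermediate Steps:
v(u) = (-1 + u)/(-5 + u)
C(l, k) = -6*l*(1 + k)*(-7 + (-1 + l)/(-5 + l))
-1*(-6694) + C(162, J(g(5))) = -1*(-6694) + 12*162*(-17 - 17*2 + 3*162 + 3*2*162)/(-5 + 162) = 6694 + 12*162*(-17 - 34 + 486 + 972)/157 = 6694 + 12*162*(1/157)*1407 = 6694 + 2735208/157 = 3786166/157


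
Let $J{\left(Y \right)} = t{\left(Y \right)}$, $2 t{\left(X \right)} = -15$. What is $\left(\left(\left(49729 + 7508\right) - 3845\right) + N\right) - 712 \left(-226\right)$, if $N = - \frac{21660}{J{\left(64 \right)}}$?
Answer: $217192$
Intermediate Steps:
$t{\left(X \right)} = - \frac{15}{2}$ ($t{\left(X \right)} = \frac{1}{2} \left(-15\right) = - \frac{15}{2}$)
$J{\left(Y \right)} = - \frac{15}{2}$
$N = 2888$ ($N = - \frac{21660}{- \frac{15}{2}} = \left(-21660\right) \left(- \frac{2}{15}\right) = 2888$)
$\left(\left(\left(49729 + 7508\right) - 3845\right) + N\right) - 712 \left(-226\right) = \left(\left(\left(49729 + 7508\right) - 3845\right) + 2888\right) - 712 \left(-226\right) = \left(\left(57237 - 3845\right) + 2888\right) - -160912 = \left(53392 + 2888\right) + 160912 = 56280 + 160912 = 217192$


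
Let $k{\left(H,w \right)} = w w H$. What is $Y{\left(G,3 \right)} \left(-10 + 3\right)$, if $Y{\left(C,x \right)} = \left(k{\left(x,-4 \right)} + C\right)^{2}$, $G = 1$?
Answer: $-16807$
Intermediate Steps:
$k{\left(H,w \right)} = H w^{2}$ ($k{\left(H,w \right)} = w^{2} H = H w^{2}$)
$Y{\left(C,x \right)} = \left(C + 16 x\right)^{2}$ ($Y{\left(C,x \right)} = \left(x \left(-4\right)^{2} + C\right)^{2} = \left(x 16 + C\right)^{2} = \left(16 x + C\right)^{2} = \left(C + 16 x\right)^{2}$)
$Y{\left(G,3 \right)} \left(-10 + 3\right) = \left(1 + 16 \cdot 3\right)^{2} \left(-10 + 3\right) = \left(1 + 48\right)^{2} \left(-7\right) = 49^{2} \left(-7\right) = 2401 \left(-7\right) = -16807$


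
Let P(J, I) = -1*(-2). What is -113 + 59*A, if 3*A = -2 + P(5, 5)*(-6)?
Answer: -1165/3 ≈ -388.33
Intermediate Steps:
P(J, I) = 2
A = -14/3 (A = (-2 + 2*(-6))/3 = (-2 - 12)/3 = (1/3)*(-14) = -14/3 ≈ -4.6667)
-113 + 59*A = -113 + 59*(-14/3) = -113 - 826/3 = -1165/3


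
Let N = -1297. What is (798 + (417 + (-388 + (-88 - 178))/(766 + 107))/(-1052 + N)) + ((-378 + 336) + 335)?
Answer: 745641740/683559 ≈ 1090.8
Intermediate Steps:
(798 + (417 + (-388 + (-88 - 178))/(766 + 107))/(-1052 + N)) + ((-378 + 336) + 335) = (798 + (417 + (-388 + (-88 - 178))/(766 + 107))/(-1052 - 1297)) + ((-378 + 336) + 335) = (798 + (417 + (-388 - 266)/873)/(-2349)) + (-42 + 335) = (798 + (417 - 654*1/873)*(-1/2349)) + 293 = (798 + (417 - 218/291)*(-1/2349)) + 293 = (798 + (121129/291)*(-1/2349)) + 293 = (798 - 121129/683559) + 293 = 545358953/683559 + 293 = 745641740/683559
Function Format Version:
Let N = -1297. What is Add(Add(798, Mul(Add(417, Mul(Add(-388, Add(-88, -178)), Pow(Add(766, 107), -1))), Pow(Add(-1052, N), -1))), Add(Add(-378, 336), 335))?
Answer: Rational(745641740, 683559) ≈ 1090.8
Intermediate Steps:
Add(Add(798, Mul(Add(417, Mul(Add(-388, Add(-88, -178)), Pow(Add(766, 107), -1))), Pow(Add(-1052, N), -1))), Add(Add(-378, 336), 335)) = Add(Add(798, Mul(Add(417, Mul(Add(-388, Add(-88, -178)), Pow(Add(766, 107), -1))), Pow(Add(-1052, -1297), -1))), Add(Add(-378, 336), 335)) = Add(Add(798, Mul(Add(417, Mul(Add(-388, -266), Pow(873, -1))), Pow(-2349, -1))), Add(-42, 335)) = Add(Add(798, Mul(Add(417, Mul(-654, Rational(1, 873))), Rational(-1, 2349))), 293) = Add(Add(798, Mul(Add(417, Rational(-218, 291)), Rational(-1, 2349))), 293) = Add(Add(798, Mul(Rational(121129, 291), Rational(-1, 2349))), 293) = Add(Add(798, Rational(-121129, 683559)), 293) = Add(Rational(545358953, 683559), 293) = Rational(745641740, 683559)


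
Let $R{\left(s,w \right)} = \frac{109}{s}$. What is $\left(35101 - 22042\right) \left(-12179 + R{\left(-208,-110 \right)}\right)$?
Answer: $- \frac{33082900119}{208} \approx -1.5905 \cdot 10^{8}$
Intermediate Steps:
$\left(35101 - 22042\right) \left(-12179 + R{\left(-208,-110 \right)}\right) = \left(35101 - 22042\right) \left(-12179 + \frac{109}{-208}\right) = 13059 \left(-12179 + 109 \left(- \frac{1}{208}\right)\right) = 13059 \left(-12179 - \frac{109}{208}\right) = 13059 \left(- \frac{2533341}{208}\right) = - \frac{33082900119}{208}$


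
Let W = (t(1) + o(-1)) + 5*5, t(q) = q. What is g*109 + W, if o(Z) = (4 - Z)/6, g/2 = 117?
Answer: 153197/6 ≈ 25533.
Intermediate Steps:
g = 234 (g = 2*117 = 234)
o(Z) = 2/3 - Z/6 (o(Z) = (4 - Z)*(1/6) = 2/3 - Z/6)
W = 161/6 (W = (1 + (2/3 - 1/6*(-1))) + 5*5 = (1 + (2/3 + 1/6)) + 25 = (1 + 5/6) + 25 = 11/6 + 25 = 161/6 ≈ 26.833)
g*109 + W = 234*109 + 161/6 = 25506 + 161/6 = 153197/6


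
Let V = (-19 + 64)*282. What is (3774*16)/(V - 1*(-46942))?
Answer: 3774/3727 ≈ 1.0126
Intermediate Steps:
V = 12690 (V = 45*282 = 12690)
(3774*16)/(V - 1*(-46942)) = (3774*16)/(12690 - 1*(-46942)) = 60384/(12690 + 46942) = 60384/59632 = 60384*(1/59632) = 3774/3727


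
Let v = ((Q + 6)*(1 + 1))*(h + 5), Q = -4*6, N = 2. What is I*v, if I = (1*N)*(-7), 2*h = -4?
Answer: 1512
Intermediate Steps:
Q = -24
h = -2 (h = (1/2)*(-4) = -2)
I = -14 (I = (1*2)*(-7) = 2*(-7) = -14)
v = -108 (v = ((-24 + 6)*(1 + 1))*(-2 + 5) = -18*2*3 = -36*3 = -108)
I*v = -14*(-108) = 1512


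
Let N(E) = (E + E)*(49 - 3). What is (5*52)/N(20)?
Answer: 13/92 ≈ 0.14130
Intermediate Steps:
N(E) = 92*E (N(E) = (2*E)*46 = 92*E)
(5*52)/N(20) = (5*52)/((92*20)) = 260/1840 = 260*(1/1840) = 13/92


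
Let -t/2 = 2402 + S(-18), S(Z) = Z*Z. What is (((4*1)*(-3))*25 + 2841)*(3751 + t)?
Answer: -4322241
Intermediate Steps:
S(Z) = Z**2
t = -5452 (t = -2*(2402 + (-18)**2) = -2*(2402 + 324) = -2*2726 = -5452)
(((4*1)*(-3))*25 + 2841)*(3751 + t) = (((4*1)*(-3))*25 + 2841)*(3751 - 5452) = ((4*(-3))*25 + 2841)*(-1701) = (-12*25 + 2841)*(-1701) = (-300 + 2841)*(-1701) = 2541*(-1701) = -4322241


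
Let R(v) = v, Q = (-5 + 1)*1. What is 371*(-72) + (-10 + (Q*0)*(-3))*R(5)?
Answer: -26762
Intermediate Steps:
Q = -4 (Q = -4*1 = -4)
371*(-72) + (-10 + (Q*0)*(-3))*R(5) = 371*(-72) + (-10 - 4*0*(-3))*5 = -26712 + (-10 + 0*(-3))*5 = -26712 + (-10 + 0)*5 = -26712 - 10*5 = -26712 - 50 = -26762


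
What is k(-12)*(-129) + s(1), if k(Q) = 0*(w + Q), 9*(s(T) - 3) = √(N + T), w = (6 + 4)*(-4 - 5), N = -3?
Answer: 3 + I*√2/9 ≈ 3.0 + 0.15713*I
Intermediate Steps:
w = -90 (w = 10*(-9) = -90)
s(T) = 3 + √(-3 + T)/9
k(Q) = 0 (k(Q) = 0*(-90 + Q) = 0)
k(-12)*(-129) + s(1) = 0*(-129) + (3 + √(-3 + 1)/9) = 0 + (3 + √(-2)/9) = 0 + (3 + (I*√2)/9) = 0 + (3 + I*√2/9) = 3 + I*√2/9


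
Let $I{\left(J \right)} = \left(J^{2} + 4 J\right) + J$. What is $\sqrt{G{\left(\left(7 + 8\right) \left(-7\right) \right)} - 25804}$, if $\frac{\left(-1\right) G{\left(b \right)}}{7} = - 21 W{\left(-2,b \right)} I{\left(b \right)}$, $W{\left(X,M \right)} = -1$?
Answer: $2 i \sqrt{392326} \approx 1252.7 i$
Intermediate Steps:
$I{\left(J \right)} = J^{2} + 5 J$
$G{\left(b \right)} = - 147 b \left(5 + b\right)$ ($G{\left(b \right)} = - 7 \left(- 21 \left(- b \left(5 + b\right)\right)\right) = - 7 \cdot 21 b \left(5 + b\right) = - 147 b \left(5 + b\right)$)
$\sqrt{G{\left(\left(7 + 8\right) \left(-7\right) \right)} - 25804} = \sqrt{- 147 \left(7 + 8\right) \left(-7\right) \left(5 + \left(7 + 8\right) \left(-7\right)\right) - 25804} = \sqrt{- 147 \cdot 15 \left(-7\right) \left(5 + 15 \left(-7\right)\right) - 25804} = \sqrt{\left(-147\right) \left(-105\right) \left(5 - 105\right) - 25804} = \sqrt{\left(-147\right) \left(-105\right) \left(-100\right) - 25804} = \sqrt{-1543500 - 25804} = \sqrt{-1569304} = 2 i \sqrt{392326}$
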